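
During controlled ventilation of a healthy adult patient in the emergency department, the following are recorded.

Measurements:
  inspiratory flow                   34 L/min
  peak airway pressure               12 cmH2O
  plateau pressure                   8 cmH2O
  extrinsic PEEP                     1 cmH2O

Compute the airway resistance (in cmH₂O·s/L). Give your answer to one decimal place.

Flow: 34 L/min ÷ 60 = 0.5667 L/s.
Raw = (PIP − Pplat) / flow = (12 − 8) / 0.5667 = 4.0 / 0.5667 = 7.058 cmH2O·s/L.

7.1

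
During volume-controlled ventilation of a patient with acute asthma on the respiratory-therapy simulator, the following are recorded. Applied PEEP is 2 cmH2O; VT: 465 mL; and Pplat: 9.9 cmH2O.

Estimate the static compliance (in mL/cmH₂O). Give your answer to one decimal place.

58.9

Cstat = Vt / (Pplat − PEEP) = 465 / (9.9 − 2) = 465 / 7.9 = 58.861 mL/cmH2O.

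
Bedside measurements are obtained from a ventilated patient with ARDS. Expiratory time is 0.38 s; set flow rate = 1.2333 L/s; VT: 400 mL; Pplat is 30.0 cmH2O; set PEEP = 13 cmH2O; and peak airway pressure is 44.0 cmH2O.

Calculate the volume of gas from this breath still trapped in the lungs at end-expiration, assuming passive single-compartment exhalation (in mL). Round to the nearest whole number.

96

R = (PIP − Pplat)/V̇ = (44.0 − 30.0) / 1.2333 = 14.0/1.2333 = 11.352 cmH2O·s/L.
C = Vt/(Pplat − PEEP) = 400.0 / (30.0 − 13) = 400.0/17.0 = 23.529 mL/cmH2O.
τ = R × C = 11.352 × 0.02353 L/cmH2O = 0.2671 s.
Fraction remaining = e^(−Te/τ) = e^(−0.38/0.2671) = 0.2411.
Trapped volume = 400.0 × 0.2411 = 96.44 mL.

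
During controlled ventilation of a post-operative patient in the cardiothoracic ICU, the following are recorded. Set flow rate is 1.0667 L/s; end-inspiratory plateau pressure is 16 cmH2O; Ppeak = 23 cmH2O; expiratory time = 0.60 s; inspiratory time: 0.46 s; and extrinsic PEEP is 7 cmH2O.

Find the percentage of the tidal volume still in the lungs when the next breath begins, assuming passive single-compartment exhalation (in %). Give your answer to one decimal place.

18.7

Vt = flow × Ti = 1.0667 L/s × 0.46 s × 1000 mL/L = 490.68 mL.
R = (PIP − Pplat)/V̇ = (23 − 16) / 1.0667 = 7.0/1.0667 = 6.562 cmH2O·s/L.
C = Vt/(Pplat − PEEP) = 490.68 / (16 − 7) = 490.68/9.0 = 54.52 mL/cmH2O.
τ = R × C = 6.562 × 0.05452 L/cmH2O = 0.3578 s.
Fraction remaining at end-expiration = e^(−Te/τ) = e^(−0.60/0.3578) = 0.1869 → 18.69%.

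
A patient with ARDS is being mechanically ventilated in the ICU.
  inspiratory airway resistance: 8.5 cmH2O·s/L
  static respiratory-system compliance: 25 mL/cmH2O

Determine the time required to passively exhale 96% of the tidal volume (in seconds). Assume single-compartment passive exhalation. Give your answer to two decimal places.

0.68

τ = R × C = 8.5 × 25 mL/cmH2O = 8.5 × 0.025 L/cmH2O = 0.2125 s.
Exhaled fraction f = 1 − e^(−t/τ) → t = −τ·ln(1 − f) = −0.2125·ln(0.04) = 0.684 s.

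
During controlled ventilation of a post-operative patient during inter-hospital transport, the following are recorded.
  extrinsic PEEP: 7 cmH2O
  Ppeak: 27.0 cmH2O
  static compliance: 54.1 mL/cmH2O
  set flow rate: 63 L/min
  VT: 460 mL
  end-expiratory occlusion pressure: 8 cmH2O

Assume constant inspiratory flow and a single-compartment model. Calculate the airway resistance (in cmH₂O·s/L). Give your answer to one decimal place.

Flow: 63 L/min ÷ 60 = 1.05 L/s.
Total PEEP = 8 cmH2O (set 7 + intrinsic 1); this is the baseline alveolar pressure.
Equation of motion (constant flow): PIP = Vt/C + R·V̇ + PEEP.
R·V̇ = PIP − Vt/C − PEEP = 27.0 − 460/54.1 − 8 = 27.0 − 8.503 − 8 = 10.497 cmH2O.
R = 10.497 / 1.05 = 9.997 cmH2O·s/L.

10.0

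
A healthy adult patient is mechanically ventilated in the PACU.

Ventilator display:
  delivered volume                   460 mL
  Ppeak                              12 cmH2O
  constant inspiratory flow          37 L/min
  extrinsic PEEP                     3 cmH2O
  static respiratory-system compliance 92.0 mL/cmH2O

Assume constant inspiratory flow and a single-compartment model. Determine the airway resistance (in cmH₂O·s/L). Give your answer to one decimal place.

6.5

Flow: 37 L/min ÷ 60 = 0.6167 L/s.
Equation of motion (constant flow): PIP = Vt/C + R·V̇ + PEEP.
R·V̇ = PIP − Vt/C − PEEP = 12 − 460/92.0 − 3 = 12 − 5.0 − 3 = 4.0 cmH2O.
R = 4.0 / 0.6167 = 6.486 cmH2O·s/L.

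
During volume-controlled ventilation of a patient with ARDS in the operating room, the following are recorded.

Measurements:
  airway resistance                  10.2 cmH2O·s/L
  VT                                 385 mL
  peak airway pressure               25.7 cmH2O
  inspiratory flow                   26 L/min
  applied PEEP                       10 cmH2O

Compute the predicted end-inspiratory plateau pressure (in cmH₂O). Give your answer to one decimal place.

21.3

Flow: 26 L/min ÷ 60 = 0.4333 L/s.
Pplat = PIP − Raw × flow = 25.7 − 10.2 × 0.4333 = 25.7 − 4.42 = 21.28 cmH2O.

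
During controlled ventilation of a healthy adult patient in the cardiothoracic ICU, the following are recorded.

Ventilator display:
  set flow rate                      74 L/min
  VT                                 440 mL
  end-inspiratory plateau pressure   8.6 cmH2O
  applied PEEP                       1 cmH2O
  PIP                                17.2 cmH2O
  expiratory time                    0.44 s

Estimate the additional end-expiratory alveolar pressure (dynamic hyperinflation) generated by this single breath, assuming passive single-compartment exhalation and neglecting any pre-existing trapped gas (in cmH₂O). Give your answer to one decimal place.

Flow: 74 L/min ÷ 60 = 1.2333 L/s.
R = (PIP − Pplat)/V̇ = (17.2 − 8.6) / 1.2333 = 8.6/1.2333 = 6.973 cmH2O·s/L.
C = Vt/(Pplat − PEEP) = 440.0 / (8.6 − 1) = 440.0/7.6 = 57.895 mL/cmH2O.
τ = R × C = 6.973 × 0.0579 L/cmH2O = 0.4037 s.
Fraction remaining = e^(−Te/τ) = e^(−0.44/0.4037) = 0.3362; trapped volume = 440.0 × 0.3362 = 147.93 mL.
Additional alveolar pressure from trapping ≈ V_trapped / C = 147.93 / 57.895 = 2.555 cmH2O.

2.6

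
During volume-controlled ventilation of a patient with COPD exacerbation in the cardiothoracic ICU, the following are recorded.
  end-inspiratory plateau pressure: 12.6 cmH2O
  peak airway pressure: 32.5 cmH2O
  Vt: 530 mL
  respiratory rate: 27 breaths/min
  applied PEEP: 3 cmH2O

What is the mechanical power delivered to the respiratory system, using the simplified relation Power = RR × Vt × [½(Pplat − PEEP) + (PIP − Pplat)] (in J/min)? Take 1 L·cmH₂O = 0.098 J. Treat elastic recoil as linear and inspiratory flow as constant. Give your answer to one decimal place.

34.6

Per-breath work = Vt × [½(Pplat−PEEP) + (PIP−Pplat)] = 0.530 × [0.5×9.6 + 19.9] = 0.530 × 24.7 = 13.091 L·cmH2O.
Power = 27 × 13.091 = 353.46 L·cmH2O/min.
× 0.098 J/(L·cmH2O) → 34.639 J/min.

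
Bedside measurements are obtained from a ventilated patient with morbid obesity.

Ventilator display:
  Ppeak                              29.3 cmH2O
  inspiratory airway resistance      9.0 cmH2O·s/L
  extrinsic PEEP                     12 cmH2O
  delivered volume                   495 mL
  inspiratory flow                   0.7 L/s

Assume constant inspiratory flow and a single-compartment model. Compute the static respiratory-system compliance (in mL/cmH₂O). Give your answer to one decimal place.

Equation of motion (constant flow): PIP = Vt/C + R·V̇ + PEEP.
Vt/C = PIP − R·V̇ − PEEP = 29.3 − 9.0×0.7 − 12 = 29.3 − 6.3 − 12 = 11.0 cmH2O.
C = Vt / 11.0 = 495 / 11.0 = 45.0 mL/cmH2O.

45.0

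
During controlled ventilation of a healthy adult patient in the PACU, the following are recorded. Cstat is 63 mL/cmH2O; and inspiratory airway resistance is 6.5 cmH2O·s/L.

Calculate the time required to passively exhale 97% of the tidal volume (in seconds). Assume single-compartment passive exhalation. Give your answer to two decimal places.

1.44

τ = R × C = 6.5 × 63 mL/cmH2O = 6.5 × 0.063 L/cmH2O = 0.4095 s.
Exhaled fraction f = 1 − e^(−t/τ) → t = −τ·ln(1 − f) = −0.4095·ln(0.03) = 1.436 s.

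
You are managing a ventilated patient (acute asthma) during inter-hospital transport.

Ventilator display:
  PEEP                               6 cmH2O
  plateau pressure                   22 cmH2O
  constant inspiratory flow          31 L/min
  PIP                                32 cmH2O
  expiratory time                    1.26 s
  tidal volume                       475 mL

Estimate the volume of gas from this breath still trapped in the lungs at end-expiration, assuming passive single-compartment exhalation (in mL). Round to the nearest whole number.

Flow: 31 L/min ÷ 60 = 0.5167 L/s.
R = (PIP − Pplat)/V̇ = (32 − 22) / 0.5167 = 10.0/0.5167 = 19.354 cmH2O·s/L.
C = Vt/(Pplat − PEEP) = 475.0 / (22 − 6) = 475.0/16.0 = 29.688 mL/cmH2O.
τ = R × C = 19.354 × 0.02969 L/cmH2O = 0.5746 s.
Fraction remaining = e^(−Te/τ) = e^(−1.26/0.5746) = 0.1116.
Trapped volume = 475.0 × 0.1116 = 53.01 mL.

53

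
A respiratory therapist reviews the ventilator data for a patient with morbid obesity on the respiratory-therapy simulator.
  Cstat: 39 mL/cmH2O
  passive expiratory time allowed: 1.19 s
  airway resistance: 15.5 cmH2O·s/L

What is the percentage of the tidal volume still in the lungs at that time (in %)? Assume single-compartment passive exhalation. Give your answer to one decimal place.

τ = R × C = 15.5 × 39 mL/cmH2O = 15.5 × 0.039 L/cmH2O = 0.6045 s.
Passive exhalation: V(t)/V₀ = e^(−t/τ) = e^(−1.19/0.6045) = 0.1397.
Fraction remaining = 0.1397 → 13.97%.

14.0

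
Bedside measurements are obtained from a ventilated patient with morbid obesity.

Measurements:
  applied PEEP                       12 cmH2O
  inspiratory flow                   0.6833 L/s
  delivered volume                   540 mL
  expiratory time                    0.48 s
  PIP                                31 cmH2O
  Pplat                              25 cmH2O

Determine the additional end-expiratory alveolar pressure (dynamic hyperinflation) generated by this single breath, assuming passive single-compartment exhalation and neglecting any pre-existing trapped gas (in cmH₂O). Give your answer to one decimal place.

3.5

R = (PIP − Pplat)/V̇ = (31 − 25) / 0.6833 = 6.0/0.6833 = 8.781 cmH2O·s/L.
C = Vt/(Pplat − PEEP) = 540.0 / (25 − 12) = 540.0/13.0 = 41.538 mL/cmH2O.
τ = R × C = 8.781 × 0.04154 L/cmH2O = 0.3648 s.
Fraction remaining = e^(−Te/τ) = e^(−0.48/0.3648) = 0.2683; trapped volume = 540.0 × 0.2683 = 144.88 mL.
Additional alveolar pressure from trapping ≈ V_trapped / C = 144.88 / 41.538 = 3.488 cmH2O.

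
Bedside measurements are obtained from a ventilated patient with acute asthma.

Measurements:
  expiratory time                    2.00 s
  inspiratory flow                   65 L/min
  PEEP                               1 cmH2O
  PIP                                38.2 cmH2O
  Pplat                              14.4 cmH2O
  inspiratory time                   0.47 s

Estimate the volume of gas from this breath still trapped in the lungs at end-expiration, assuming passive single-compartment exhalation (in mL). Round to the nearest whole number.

46

Flow: 65 L/min ÷ 60 = 1.0833 L/s.
Vt = flow × Ti = 1.0833 L/s × 0.47 s × 1000 mL/L = 509.15 mL.
R = (PIP − Pplat)/V̇ = (38.2 − 14.4) / 1.0833 = 23.8/1.0833 = 21.97 cmH2O·s/L.
C = Vt/(Pplat − PEEP) = 509.15 / (14.4 − 1) = 509.15/13.4 = 37.996 mL/cmH2O.
τ = R × C = 21.97 × 0.038 L/cmH2O = 0.8349 s.
Fraction remaining = e^(−Te/τ) = e^(−2.00/0.8349) = 0.09113.
Trapped volume = 509.15 × 0.09113 = 46.399 mL.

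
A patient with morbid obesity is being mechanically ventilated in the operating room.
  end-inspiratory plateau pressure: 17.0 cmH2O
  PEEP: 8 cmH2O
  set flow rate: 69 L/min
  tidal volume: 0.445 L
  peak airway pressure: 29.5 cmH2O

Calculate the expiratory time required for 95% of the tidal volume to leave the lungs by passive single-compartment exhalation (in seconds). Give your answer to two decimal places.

Flow: 69 L/min ÷ 60 = 1.15 L/s.
R = (PIP − Pplat)/V̇ = (29.5 − 17.0) / 1.15 = 12.5/1.15 = 10.87 cmH2O·s/L.
C = Vt/(Pplat − PEEP) = 445.0 / (17.0 − 8) = 445.0/9.0 = 49.444 mL/cmH2O.
τ = R × C = 10.87 × 0.04944 L/cmH2O = 0.5374 s.
t = −τ·ln(1 − 0.95) = −0.5374·ln(0.05) = 1.61 s.

1.61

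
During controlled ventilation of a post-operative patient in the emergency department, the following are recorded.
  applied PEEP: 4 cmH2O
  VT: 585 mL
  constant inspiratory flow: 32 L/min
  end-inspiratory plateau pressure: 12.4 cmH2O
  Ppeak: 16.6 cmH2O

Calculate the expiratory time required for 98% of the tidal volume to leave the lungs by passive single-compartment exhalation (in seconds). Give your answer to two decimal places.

Flow: 32 L/min ÷ 60 = 0.5333 L/s.
R = (PIP − Pplat)/V̇ = (16.6 − 12.4) / 0.5333 = 4.2/0.5333 = 7.875 cmH2O·s/L.
C = Vt/(Pplat − PEEP) = 585.0 / (12.4 − 4) = 585.0/8.4 = 69.643 mL/cmH2O.
τ = R × C = 7.875 × 0.06964 L/cmH2O = 0.5484 s.
t = −τ·ln(1 − 0.98) = −0.5484·ln(0.02) = 2.145 s.

2.15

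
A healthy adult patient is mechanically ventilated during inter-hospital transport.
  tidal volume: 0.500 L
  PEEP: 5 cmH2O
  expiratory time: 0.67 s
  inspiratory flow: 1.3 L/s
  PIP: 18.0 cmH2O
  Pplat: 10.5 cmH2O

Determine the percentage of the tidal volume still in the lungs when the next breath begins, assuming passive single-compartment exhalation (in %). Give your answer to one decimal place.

R = (PIP − Pplat)/V̇ = (18.0 − 10.5) / 1.3 = 7.5/1.3 = 5.769 cmH2O·s/L.
C = Vt/(Pplat − PEEP) = 500.0 / (10.5 − 5) = 500.0/5.5 = 90.909 mL/cmH2O.
τ = R × C = 5.769 × 0.09091 L/cmH2O = 0.5245 s.
Fraction remaining at end-expiration = e^(−Te/τ) = e^(−0.67/0.5245) = 0.2788 → 27.88%.

27.9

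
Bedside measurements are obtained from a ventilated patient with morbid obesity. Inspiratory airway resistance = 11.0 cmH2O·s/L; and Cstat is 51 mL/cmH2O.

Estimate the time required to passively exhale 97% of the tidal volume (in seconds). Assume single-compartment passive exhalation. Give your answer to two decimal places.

1.97

τ = R × C = 11.0 × 51 mL/cmH2O = 11.0 × 0.051 L/cmH2O = 0.561 s.
Exhaled fraction f = 1 − e^(−t/τ) → t = −τ·ln(1 − f) = −0.561·ln(0.03) = 1.967 s.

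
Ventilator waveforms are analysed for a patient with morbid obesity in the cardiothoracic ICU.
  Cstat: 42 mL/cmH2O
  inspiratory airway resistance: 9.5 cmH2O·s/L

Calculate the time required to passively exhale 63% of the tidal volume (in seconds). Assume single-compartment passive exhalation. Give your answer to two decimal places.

τ = R × C = 9.5 × 42 mL/cmH2O = 9.5 × 0.042 L/cmH2O = 0.399 s.
Exhaled fraction f = 1 − e^(−t/τ) → t = −τ·ln(1 − f) = −0.399·ln(0.37) = 0.3967 s.

0.40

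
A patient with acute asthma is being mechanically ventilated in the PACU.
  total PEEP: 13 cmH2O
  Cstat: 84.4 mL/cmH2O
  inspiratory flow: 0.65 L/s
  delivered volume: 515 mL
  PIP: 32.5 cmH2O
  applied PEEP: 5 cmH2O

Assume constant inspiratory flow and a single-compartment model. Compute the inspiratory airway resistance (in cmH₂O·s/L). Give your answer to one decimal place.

Total PEEP = 13 cmH2O (set 5 + intrinsic 8); this is the baseline alveolar pressure.
Equation of motion (constant flow): PIP = Vt/C + R·V̇ + PEEP.
R·V̇ = PIP − Vt/C − PEEP = 32.5 − 515/84.4 − 13 = 32.5 − 6.102 − 13 = 13.398 cmH2O.
R = 13.398 / 0.65 = 20.612 cmH2O·s/L.

20.6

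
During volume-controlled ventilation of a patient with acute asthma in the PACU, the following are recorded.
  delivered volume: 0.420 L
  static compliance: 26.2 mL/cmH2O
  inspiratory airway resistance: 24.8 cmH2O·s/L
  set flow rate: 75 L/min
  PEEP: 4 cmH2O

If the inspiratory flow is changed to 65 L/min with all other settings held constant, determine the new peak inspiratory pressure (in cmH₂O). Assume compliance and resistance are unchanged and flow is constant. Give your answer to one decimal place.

Flow: 75 L/min ÷ 60 = 1.25 L/s.
New flow: 65 L/min ÷ 60 = 1.0833 L/s.
PIP = Vt/C + R·V̇ + PEEP (constant-flow equation of motion).
Only the resistive term changes: ΔPIP = R × ΔV̇ = 24.8 × (1.0833 − 1.25) = 24.8 × -0.1667 = -4.134 cmH2O.
Original PIP = 420/26.2 + 24.8×1.25 + 4 = 51.031 cmH2O; new PIP = 51.031 + (-4.134) = 46.897 cmH2O.

46.9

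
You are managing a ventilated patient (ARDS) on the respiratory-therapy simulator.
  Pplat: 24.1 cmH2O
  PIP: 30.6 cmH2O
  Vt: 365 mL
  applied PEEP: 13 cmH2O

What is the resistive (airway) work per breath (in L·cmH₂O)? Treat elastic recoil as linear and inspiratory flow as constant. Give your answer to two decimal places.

With constant inspiratory flow the resistive pressure is constant at PIP − Pplat = 30.6 − 24.1 = 6.5 cmH2O, so resistive work = 6.5 × 0.365 = 2.373 L·cmH2O.

2.37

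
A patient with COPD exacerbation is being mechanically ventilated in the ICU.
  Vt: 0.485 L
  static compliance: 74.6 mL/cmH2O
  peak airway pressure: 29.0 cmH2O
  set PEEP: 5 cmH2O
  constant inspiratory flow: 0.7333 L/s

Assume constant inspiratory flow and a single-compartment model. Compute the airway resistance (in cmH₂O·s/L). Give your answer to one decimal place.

23.9

Equation of motion (constant flow): PIP = Vt/C + R·V̇ + PEEP.
R·V̇ = PIP − Vt/C − PEEP = 29.0 − 485/74.6 − 5 = 29.0 − 6.501 − 5 = 17.499 cmH2O.
R = 17.499 / 0.7333 = 23.863 cmH2O·s/L.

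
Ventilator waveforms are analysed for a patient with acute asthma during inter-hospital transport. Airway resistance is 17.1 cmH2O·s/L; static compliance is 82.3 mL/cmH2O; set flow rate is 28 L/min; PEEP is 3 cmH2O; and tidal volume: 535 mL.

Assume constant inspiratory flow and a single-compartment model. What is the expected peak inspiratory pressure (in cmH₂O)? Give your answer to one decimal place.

17.5

Flow: 28 L/min ÷ 60 = 0.4667 L/s.
Equation of motion (constant flow): PIP = Vt/C + R·V̇ + PEEP.
PIP = 535/82.3 + 17.1×0.4667 + 3 = 6.501 + 7.981 + 3 = 17.482 cmH2O.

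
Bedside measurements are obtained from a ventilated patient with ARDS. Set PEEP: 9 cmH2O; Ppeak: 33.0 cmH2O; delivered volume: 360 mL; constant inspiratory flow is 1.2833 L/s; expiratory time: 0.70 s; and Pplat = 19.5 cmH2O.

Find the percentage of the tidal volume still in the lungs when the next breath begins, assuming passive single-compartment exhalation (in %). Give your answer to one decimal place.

14.4

R = (PIP − Pplat)/V̇ = (33.0 − 19.5) / 1.2833 = 13.5/1.2833 = 10.52 cmH2O·s/L.
C = Vt/(Pplat − PEEP) = 360.0 / (19.5 − 9) = 360.0/10.5 = 34.286 mL/cmH2O.
τ = R × C = 10.52 × 0.03429 L/cmH2O = 0.3607 s.
Fraction remaining at end-expiration = e^(−Te/τ) = e^(−0.70/0.3607) = 0.1436 → 14.36%.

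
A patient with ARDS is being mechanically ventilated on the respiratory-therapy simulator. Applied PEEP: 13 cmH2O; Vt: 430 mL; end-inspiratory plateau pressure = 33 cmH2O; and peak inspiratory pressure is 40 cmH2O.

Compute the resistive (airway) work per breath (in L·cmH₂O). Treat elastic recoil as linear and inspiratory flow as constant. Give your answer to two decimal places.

With constant inspiratory flow the resistive pressure is constant at PIP − Pplat = 40 − 33 = 7.0 cmH2O, so resistive work = 7.0 × 0.430 = 3.01 L·cmH2O.

3.01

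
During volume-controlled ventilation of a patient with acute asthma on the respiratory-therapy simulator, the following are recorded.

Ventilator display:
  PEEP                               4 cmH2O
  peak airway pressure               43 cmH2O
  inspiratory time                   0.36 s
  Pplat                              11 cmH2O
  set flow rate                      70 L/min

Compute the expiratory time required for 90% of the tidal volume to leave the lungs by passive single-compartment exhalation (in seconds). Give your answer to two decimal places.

Flow: 70 L/min ÷ 60 = 1.1667 L/s.
Vt = flow × Ti = 1.1667 L/s × 0.36 s × 1000 mL/L = 420.01 mL.
R = (PIP − Pplat)/V̇ = (43 − 11) / 1.1667 = 32.0/1.1667 = 27.428 cmH2O·s/L.
C = Vt/(Pplat − PEEP) = 420.01 / (11 − 4) = 420.01/7.0 = 60.001 mL/cmH2O.
τ = R × C = 27.428 × 0.06 L/cmH2O = 1.646 s.
t = −τ·ln(1 − 0.90) = −1.646·ln(0.1) = 3.79 s.

3.79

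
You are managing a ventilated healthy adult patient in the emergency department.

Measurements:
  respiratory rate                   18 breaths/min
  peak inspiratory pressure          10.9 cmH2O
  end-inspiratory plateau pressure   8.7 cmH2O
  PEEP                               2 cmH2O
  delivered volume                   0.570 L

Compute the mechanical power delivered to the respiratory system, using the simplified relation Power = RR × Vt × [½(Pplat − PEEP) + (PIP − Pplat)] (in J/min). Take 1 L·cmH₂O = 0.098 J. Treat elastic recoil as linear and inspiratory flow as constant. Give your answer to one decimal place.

Per-breath work = Vt × [½(Pplat−PEEP) + (PIP−Pplat)] = 0.570 × [0.5×6.7 + 2.2] = 0.570 × 5.55 = 3.164 L·cmH2O.
Power = 18 × 3.164 = 56.952 L·cmH2O/min.
× 0.098 J/(L·cmH2O) → 5.581 J/min.

5.6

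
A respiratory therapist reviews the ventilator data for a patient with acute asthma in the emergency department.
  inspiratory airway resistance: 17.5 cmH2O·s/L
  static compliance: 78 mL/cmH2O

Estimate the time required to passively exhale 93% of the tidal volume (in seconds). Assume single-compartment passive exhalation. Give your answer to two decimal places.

τ = R × C = 17.5 × 78 mL/cmH2O = 17.5 × 0.078 L/cmH2O = 1.365 s.
Exhaled fraction f = 1 − e^(−t/τ) → t = −τ·ln(1 − f) = −1.365·ln(0.07) = 3.63 s.

3.63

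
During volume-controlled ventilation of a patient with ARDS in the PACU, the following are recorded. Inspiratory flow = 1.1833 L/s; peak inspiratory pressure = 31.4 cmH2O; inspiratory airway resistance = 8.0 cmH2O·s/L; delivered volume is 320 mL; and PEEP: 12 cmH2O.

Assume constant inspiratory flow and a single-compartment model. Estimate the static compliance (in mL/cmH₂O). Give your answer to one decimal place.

32.2

Equation of motion (constant flow): PIP = Vt/C + R·V̇ + PEEP.
Vt/C = PIP − R·V̇ − PEEP = 31.4 − 8.0×1.1833 − 12 = 31.4 − 9.466 − 12 = 9.934 cmH2O.
C = Vt / 9.934 = 320 / 9.934 = 32.213 mL/cmH2O.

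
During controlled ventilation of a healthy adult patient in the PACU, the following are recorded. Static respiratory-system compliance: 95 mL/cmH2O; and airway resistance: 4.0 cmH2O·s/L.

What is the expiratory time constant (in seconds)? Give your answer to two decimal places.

0.38

τ = R × C = 4.0 × 95 mL/cmH2O = 4.0 × 0.095 L/cmH2O = 0.38 s.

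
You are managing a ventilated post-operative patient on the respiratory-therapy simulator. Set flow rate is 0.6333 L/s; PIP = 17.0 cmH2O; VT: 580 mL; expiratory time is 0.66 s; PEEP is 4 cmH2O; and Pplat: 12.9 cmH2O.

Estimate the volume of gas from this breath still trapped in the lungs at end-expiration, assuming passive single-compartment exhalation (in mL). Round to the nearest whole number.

R = (PIP − Pplat)/V̇ = (17.0 − 12.9) / 0.6333 = 4.1/0.6333 = 6.474 cmH2O·s/L.
C = Vt/(Pplat − PEEP) = 580.0 / (12.9 − 4) = 580.0/8.9 = 65.169 mL/cmH2O.
τ = R × C = 6.474 × 0.06517 L/cmH2O = 0.4219 s.
Fraction remaining = e^(−Te/τ) = e^(−0.66/0.4219) = 0.2092.
Trapped volume = 580.0 × 0.2092 = 121.34 mL.

121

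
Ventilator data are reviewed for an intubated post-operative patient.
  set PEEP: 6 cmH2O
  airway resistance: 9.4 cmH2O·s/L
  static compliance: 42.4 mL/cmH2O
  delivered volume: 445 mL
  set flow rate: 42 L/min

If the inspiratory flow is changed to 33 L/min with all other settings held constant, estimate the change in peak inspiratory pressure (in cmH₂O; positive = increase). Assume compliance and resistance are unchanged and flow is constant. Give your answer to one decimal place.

-1.4

Flow: 42 L/min ÷ 60 = 0.7 L/s.
New flow: 33 L/min ÷ 60 = 0.55 L/s.
PIP = Vt/C + R·V̇ + PEEP (constant-flow equation of motion).
Only the resistive term changes: ΔPIP = R × ΔV̇ = 9.4 × (0.55 − 0.7) = 9.4 × -0.15 = -1.41 cmH2O.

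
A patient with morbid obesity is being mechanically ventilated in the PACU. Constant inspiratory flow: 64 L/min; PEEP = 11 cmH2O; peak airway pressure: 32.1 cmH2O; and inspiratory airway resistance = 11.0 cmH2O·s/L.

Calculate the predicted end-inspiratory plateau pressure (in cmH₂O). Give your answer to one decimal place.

Flow: 64 L/min ÷ 60 = 1.0667 L/s.
Pplat = PIP − Raw × flow = 32.1 − 11.0 × 1.0667 = 32.1 − 11.734 = 20.366 cmH2O.

20.4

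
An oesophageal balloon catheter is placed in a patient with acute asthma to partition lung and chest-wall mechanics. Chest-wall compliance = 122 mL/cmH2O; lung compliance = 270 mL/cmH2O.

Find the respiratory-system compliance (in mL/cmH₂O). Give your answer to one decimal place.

84.0

Lung and chest wall are elastances in series: 1/Crs = 1/CL + 1/Ccw.
1/Crs = 1/270 + 1/122 = 0.0119.
Crs = 84.034 mL/cmH2O.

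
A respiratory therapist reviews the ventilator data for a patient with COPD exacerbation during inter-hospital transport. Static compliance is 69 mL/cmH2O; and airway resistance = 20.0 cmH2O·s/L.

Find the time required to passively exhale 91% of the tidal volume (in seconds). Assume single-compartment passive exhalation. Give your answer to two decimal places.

τ = R × C = 20.0 × 69 mL/cmH2O = 20.0 × 0.069 L/cmH2O = 1.38 s.
Exhaled fraction f = 1 − e^(−t/τ) → t = −τ·ln(1 − f) = −1.38·ln(0.09) = 3.323 s.

3.32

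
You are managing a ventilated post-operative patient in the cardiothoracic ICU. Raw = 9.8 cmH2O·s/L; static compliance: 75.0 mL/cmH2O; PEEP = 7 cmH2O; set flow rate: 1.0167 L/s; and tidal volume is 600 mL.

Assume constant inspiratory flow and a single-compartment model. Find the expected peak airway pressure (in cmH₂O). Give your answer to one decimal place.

Equation of motion (constant flow): PIP = Vt/C + R·V̇ + PEEP.
PIP = 600/75.0 + 9.8×1.0167 + 7 = 8.0 + 9.964 + 7 = 24.964 cmH2O.

25.0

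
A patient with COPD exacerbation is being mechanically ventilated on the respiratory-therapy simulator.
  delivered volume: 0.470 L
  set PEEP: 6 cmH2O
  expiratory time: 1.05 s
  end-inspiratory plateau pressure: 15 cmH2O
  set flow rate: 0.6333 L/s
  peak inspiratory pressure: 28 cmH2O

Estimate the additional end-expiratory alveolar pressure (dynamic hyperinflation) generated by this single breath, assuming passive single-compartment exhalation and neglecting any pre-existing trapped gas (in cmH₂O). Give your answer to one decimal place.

3.4

R = (PIP − Pplat)/V̇ = (28 − 15) / 0.6333 = 13.0/0.6333 = 20.527 cmH2O·s/L.
C = Vt/(Pplat − PEEP) = 470.0 / (15 − 6) = 470.0/9.0 = 52.222 mL/cmH2O.
τ = R × C = 20.527 × 0.05222 L/cmH2O = 1.072 s.
Fraction remaining = e^(−Te/τ) = e^(−1.05/1.072) = 0.3755; trapped volume = 470.0 × 0.3755 = 176.49 mL.
Additional alveolar pressure from trapping ≈ V_trapped / C = 176.49 / 52.222 = 3.38 cmH2O.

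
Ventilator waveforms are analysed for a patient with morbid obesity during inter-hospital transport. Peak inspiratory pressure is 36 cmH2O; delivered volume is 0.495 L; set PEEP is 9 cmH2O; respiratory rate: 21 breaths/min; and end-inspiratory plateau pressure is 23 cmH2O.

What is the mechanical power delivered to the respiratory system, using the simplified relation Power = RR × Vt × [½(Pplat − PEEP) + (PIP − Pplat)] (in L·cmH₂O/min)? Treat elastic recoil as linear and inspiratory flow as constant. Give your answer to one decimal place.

207.9

Per-breath work = Vt × [½(Pplat−PEEP) + (PIP−Pplat)] = 0.495 × [0.5×14.0 + 13.0] = 0.495 × 20.0 = 9.9 L·cmH2O.
Power = 21 × 9.9 = 207.9 L·cmH2O/min.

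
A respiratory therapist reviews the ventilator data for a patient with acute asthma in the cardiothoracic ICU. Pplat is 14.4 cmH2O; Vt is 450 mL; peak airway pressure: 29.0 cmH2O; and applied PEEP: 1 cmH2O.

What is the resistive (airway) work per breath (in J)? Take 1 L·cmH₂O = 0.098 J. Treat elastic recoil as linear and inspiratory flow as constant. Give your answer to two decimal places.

With constant inspiratory flow the resistive pressure is constant at PIP − Pplat = 29.0 − 14.4 = 14.6 cmH2O, so resistive work = 14.6 × 0.450 = 6.57 L·cmH2O.
× 0.098 J/(L·cmH2O) → 0.6439 J.

0.64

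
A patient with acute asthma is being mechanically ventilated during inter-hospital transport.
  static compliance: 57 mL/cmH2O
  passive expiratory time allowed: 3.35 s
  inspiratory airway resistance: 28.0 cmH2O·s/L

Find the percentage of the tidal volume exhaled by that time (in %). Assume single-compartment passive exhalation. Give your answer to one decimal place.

τ = R × C = 28.0 × 57 mL/cmH2O = 28.0 × 0.057 L/cmH2O = 1.596 s.
Passive exhalation: V(t)/V₀ = e^(−t/τ) = e^(−3.35/1.596) = 0.1226.
Fraction exhaled = 1 − 0.1226 = 0.8774 → 87.74%.

87.7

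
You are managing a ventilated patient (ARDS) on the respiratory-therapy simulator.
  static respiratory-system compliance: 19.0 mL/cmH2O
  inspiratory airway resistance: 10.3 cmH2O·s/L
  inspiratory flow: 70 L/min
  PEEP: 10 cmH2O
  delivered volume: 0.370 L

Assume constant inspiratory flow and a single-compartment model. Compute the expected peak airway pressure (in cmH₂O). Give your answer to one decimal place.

41.5

Flow: 70 L/min ÷ 60 = 1.1667 L/s.
Equation of motion (constant flow): PIP = Vt/C + R·V̇ + PEEP.
PIP = 370/19.0 + 10.3×1.1667 + 10 = 19.474 + 12.017 + 10 = 41.491 cmH2O.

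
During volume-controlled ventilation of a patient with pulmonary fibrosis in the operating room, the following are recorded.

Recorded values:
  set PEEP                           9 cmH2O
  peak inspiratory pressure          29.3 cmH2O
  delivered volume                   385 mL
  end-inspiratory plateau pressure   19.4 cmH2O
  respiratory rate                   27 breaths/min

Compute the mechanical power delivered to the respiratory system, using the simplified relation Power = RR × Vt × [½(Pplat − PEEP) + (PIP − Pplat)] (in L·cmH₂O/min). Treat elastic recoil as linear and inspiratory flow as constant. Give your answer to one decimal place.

Per-breath work = Vt × [½(Pplat−PEEP) + (PIP−Pplat)] = 0.385 × [0.5×10.4 + 9.9] = 0.385 × 15.1 = 5.814 L·cmH2O.
Power = 27 × 5.814 = 156.98 L·cmH2O/min.

157.0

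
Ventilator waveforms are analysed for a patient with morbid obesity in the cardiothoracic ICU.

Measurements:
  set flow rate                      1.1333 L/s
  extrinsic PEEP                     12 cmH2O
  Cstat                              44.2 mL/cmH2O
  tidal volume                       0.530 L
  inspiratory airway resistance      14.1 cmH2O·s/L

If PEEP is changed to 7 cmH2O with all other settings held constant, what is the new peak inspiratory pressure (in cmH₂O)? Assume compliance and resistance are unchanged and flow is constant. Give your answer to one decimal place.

PIP = Vt/C + R·V̇ + PEEP (constant-flow equation of motion).
Only the baseline term changes: ΔPIP = ΔPEEP = 7 − 12 = -5.0 cmH2O.
Original PIP = 530/44.2 + 14.1×1.1333 + 12 = 39.97 cmH2O; new PIP = 39.97 + (-5.0) = 34.97 cmH2O.

35.0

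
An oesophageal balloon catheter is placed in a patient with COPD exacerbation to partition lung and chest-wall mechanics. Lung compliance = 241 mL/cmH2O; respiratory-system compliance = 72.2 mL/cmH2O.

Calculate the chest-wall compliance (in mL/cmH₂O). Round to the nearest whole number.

103

1/Ccw = 1/Crs − 1/CL.
1/Ccw = 1/72.2 − 1/241 = 0.009701.
Ccw = 103.08 mL/cmH2O.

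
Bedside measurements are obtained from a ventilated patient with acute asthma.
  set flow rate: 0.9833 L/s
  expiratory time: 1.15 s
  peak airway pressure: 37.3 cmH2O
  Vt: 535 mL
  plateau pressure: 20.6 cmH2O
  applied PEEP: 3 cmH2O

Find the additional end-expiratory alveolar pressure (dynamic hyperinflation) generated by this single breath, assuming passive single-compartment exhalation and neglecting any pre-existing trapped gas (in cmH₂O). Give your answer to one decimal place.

R = (PIP − Pplat)/V̇ = (37.3 − 20.6) / 0.9833 = 16.7/0.9833 = 16.984 cmH2O·s/L.
C = Vt/(Pplat − PEEP) = 535.0 / (20.6 − 3) = 535.0/17.6 = 30.398 mL/cmH2O.
τ = R × C = 16.984 × 0.0304 L/cmH2O = 0.5163 s.
Fraction remaining = e^(−Te/τ) = e^(−1.15/0.5163) = 0.1078; trapped volume = 535.0 × 0.1078 = 57.673 mL.
Additional alveolar pressure from trapping ≈ V_trapped / C = 57.673 / 30.398 = 1.897 cmH2O.

1.9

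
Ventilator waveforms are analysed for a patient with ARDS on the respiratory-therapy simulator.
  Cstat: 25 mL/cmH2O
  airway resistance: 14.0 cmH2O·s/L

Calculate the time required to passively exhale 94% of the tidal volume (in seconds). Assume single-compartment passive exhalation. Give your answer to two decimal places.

0.98

τ = R × C = 14.0 × 25 mL/cmH2O = 14.0 × 0.025 L/cmH2O = 0.35 s.
Exhaled fraction f = 1 − e^(−t/τ) → t = −τ·ln(1 − f) = −0.35·ln(0.06) = 0.9847 s.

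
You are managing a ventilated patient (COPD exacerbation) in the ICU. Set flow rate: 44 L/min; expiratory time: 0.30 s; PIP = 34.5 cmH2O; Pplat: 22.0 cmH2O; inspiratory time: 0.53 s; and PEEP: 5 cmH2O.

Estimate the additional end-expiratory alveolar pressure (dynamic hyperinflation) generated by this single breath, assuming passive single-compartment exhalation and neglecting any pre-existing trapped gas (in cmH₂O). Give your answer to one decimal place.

7.9

Flow: 44 L/min ÷ 60 = 0.7333 L/s.
Vt = flow × Ti = 0.7333 L/s × 0.53 s × 1000 mL/L = 388.65 mL.
R = (PIP − Pplat)/V̇ = (34.5 − 22.0) / 0.7333 = 12.5/0.7333 = 17.046 cmH2O·s/L.
C = Vt/(Pplat − PEEP) = 388.65 / (22.0 − 5) = 388.65/17.0 = 22.862 mL/cmH2O.
τ = R × C = 17.046 × 0.02286 L/cmH2O = 0.3897 s.
Fraction remaining = e^(−Te/τ) = e^(−0.30/0.3897) = 0.4631; trapped volume = 388.65 × 0.4631 = 179.98 mL.
Additional alveolar pressure from trapping ≈ V_trapped / C = 179.98 / 22.862 = 7.872 cmH2O.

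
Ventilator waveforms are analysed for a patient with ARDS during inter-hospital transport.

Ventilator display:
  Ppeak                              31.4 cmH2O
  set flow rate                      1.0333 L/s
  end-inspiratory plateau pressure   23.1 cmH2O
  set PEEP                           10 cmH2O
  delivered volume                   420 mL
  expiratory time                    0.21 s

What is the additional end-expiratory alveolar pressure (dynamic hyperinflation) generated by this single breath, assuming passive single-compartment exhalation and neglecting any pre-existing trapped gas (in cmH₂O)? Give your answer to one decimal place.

5.8

R = (PIP − Pplat)/V̇ = (31.4 − 23.1) / 1.0333 = 8.3/1.0333 = 8.033 cmH2O·s/L.
C = Vt/(Pplat − PEEP) = 420.0 / (23.1 − 10) = 420.0/13.1 = 32.061 mL/cmH2O.
τ = R × C = 8.033 × 0.03206 L/cmH2O = 0.2575 s.
Fraction remaining = e^(−Te/τ) = e^(−0.21/0.2575) = 0.4424; trapped volume = 420.0 × 0.4424 = 185.81 mL.
Additional alveolar pressure from trapping ≈ V_trapped / C = 185.81 / 32.061 = 5.796 cmH2O.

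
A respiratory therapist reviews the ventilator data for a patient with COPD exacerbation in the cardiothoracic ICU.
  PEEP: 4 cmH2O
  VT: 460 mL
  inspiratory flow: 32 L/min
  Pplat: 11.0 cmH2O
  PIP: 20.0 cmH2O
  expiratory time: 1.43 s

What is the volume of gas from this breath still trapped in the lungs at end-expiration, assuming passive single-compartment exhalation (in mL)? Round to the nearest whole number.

127

Flow: 32 L/min ÷ 60 = 0.5333 L/s.
R = (PIP − Pplat)/V̇ = (20.0 − 11.0) / 0.5333 = 9.0/0.5333 = 16.876 cmH2O·s/L.
C = Vt/(Pplat − PEEP) = 460.0 / (11.0 − 4) = 460.0/7.0 = 65.714 mL/cmH2O.
τ = R × C = 16.876 × 0.06571 L/cmH2O = 1.109 s.
Fraction remaining = e^(−Te/τ) = e^(−1.43/1.109) = 0.2754.
Trapped volume = 460.0 × 0.2754 = 126.68 mL.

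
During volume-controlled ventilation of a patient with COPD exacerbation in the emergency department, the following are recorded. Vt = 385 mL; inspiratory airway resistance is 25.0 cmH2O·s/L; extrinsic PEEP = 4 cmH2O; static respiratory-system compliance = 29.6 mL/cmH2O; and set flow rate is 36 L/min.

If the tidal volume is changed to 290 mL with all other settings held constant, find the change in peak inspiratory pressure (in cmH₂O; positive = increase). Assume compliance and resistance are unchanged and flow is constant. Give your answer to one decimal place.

-3.2

PIP = Vt/C + R·V̇ + PEEP (constant-flow equation of motion).
Only the elastic term changes: ΔPIP = ΔVt / C = (290 − 385) / 29.6 = -3.209 cmH2O.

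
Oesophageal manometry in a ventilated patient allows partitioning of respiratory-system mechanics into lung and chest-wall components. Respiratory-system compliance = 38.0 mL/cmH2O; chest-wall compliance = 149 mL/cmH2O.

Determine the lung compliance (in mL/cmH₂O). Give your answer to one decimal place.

1/CL = 1/Crs − 1/Ccw.
1/CL = 1/38.0 − 1/149 = 0.0196.
CL = 51.02 mL/cmH2O.

51.0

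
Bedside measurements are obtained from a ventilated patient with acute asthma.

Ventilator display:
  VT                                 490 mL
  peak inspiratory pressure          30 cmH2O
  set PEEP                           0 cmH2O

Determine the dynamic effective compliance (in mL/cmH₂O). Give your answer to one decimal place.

Dynamic compliance = Vt / (PIP − PEEP) = 490 / (30 − 0) = 490 / 30.0 = 16.333 mL/cmH2O.

16.3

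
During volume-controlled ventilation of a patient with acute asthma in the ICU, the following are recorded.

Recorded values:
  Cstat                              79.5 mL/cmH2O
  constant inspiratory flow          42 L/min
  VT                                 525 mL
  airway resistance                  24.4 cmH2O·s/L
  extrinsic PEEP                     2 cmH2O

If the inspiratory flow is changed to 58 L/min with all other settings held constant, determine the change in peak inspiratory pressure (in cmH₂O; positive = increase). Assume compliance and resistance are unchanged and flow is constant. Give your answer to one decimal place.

6.5

Flow: 42 L/min ÷ 60 = 0.7 L/s.
New flow: 58 L/min ÷ 60 = 0.9667 L/s.
PIP = Vt/C + R·V̇ + PEEP (constant-flow equation of motion).
Only the resistive term changes: ΔPIP = R × ΔV̇ = 24.4 × (0.9667 − 0.7) = 24.4 × 0.2667 = 6.507 cmH2O.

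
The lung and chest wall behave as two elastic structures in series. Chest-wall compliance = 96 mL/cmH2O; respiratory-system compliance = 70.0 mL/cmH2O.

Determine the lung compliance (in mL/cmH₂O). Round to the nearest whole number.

258

1/CL = 1/Crs − 1/Ccw.
1/CL = 1/70.0 − 1/96 = 0.003869.
CL = 258.46 mL/cmH2O.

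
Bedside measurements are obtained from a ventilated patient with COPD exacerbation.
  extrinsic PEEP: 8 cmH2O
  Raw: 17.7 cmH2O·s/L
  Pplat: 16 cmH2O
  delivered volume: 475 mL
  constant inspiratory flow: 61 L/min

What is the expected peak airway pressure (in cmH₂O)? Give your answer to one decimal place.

34.0

Flow: 61 L/min ÷ 60 = 1.0167 L/s.
PIP = Pplat + Raw × flow = 16 + 17.7 × 1.0167 = 16 + 17.996 = 33.996 cmH2O.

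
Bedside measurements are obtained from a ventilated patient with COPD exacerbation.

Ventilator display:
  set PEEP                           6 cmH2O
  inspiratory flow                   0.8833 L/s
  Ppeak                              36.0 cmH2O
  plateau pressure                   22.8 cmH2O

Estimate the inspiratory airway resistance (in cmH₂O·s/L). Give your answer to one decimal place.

Raw = (PIP − Pplat) / flow = (36.0 − 22.8) / 0.8833 = 13.2 / 0.8833 = 14.944 cmH2O·s/L.

14.9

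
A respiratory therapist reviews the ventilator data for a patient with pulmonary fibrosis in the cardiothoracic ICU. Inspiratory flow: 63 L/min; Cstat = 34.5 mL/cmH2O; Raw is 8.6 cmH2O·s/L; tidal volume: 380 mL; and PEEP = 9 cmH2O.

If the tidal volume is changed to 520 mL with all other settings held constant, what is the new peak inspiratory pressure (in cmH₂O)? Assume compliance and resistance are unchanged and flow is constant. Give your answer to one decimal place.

Flow: 63 L/min ÷ 60 = 1.05 L/s.
PIP = Vt/C + R·V̇ + PEEP (constant-flow equation of motion).
Only the elastic term changes: ΔPIP = ΔVt / C = (520 − 380) / 34.5 = 4.058 cmH2O.
Original PIP = 380/34.5 + 8.6×1.05 + 9 = 29.044 cmH2O; new PIP = 29.044 + (4.058) = 33.102 cmH2O.

33.1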